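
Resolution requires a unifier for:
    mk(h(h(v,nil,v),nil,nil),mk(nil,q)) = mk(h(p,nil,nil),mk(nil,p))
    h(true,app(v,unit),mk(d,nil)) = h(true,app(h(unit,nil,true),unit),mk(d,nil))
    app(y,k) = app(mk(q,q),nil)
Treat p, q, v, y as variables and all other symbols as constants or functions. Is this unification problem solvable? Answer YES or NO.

Decompose mk/2: h(h(v,nil,v),nil,nil) = h(p,nil,nil),  mk(nil,q) = mk(nil,p).
Decompose h/3: h(v,nil,v) = p,  nil = nil,  nil = nil.
Bind p := h(v,nil,v); substituting into the one remaining equation that mentions p gives: mk(nil,q) = mk(nil,h(v,nil,v)).
Delete trivial equation nil = nil.
Delete trivial equation nil = nil.
Decompose mk/2: nil = nil,  q = h(v,nil,v).
Delete trivial equation nil = nil.
Bind q := h(v,nil,v); substituting into the one remaining equation that mentions q gives: app(y,k) = app(mk(h(v,nil,v),h(v,nil,v)),nil).
Decompose h/3: true = true,  app(v,unit) = app(h(unit,nil,true),unit),  mk(d,nil) = mk(d,nil).
Delete trivial equation true = true.
Decompose app/2: v = h(unit,nil,true),  unit = unit.
Bind v := h(unit,nil,true); substituting into the one remaining equation that mentions v gives: app(y,k) = app(mk(h(h(unit,nil,true),nil,h(unit,nil,true)),h(h(unit,nil,true),nil,h(unit,nil,true))),nil). Substituting into the earlier bindings gives p := h(h(unit,nil,true),nil,h(unit,nil,true)), q := h(h(unit,nil,true),nil,h(unit,nil,true)).
Delete trivial equation unit = unit.
Delete trivial equation mk(d,nil) = mk(d,nil).
Decompose app/2: y = mk(h(h(unit,nil,true),nil,h(unit,nil,true)),h(h(unit,nil,true),nil,h(unit,nil,true))),  k = nil.
Bind y := mk(h(h(unit,nil,true),nil,h(unit,nil,true)),h(h(unit,nil,true),nil,h(unit,nil,true))); no other remaining equation mentions y.
Clash: constants k and nil differ; no unifier exists.

NO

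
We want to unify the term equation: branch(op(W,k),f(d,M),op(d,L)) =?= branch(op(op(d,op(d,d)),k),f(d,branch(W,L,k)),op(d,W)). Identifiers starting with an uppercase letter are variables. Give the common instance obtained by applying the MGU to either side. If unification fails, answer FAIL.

branch(op(op(d,op(d,d)),k),f(d,branch(op(d,op(d,d)),op(d,op(d,d)),k)),op(d,op(d,op(d,d))))

Decompose branch/3: op(W,k) =?= op(op(d,op(d,d)),k),  f(d,M) =?= f(d,branch(W,L,k)),  op(d,L) =?= op(d,W).
Decompose op/2: W =?= op(d,op(d,d)),  k =?= k.
Bind W := op(d,op(d,d)); substituting into the 2 remaining equations that mention W gives: f(d,M) =?= f(d,branch(op(d,op(d,d)),L,k)),  op(d,L) =?= op(d,op(d,op(d,d))).
Delete trivial equation k =?= k.
Decompose f/2: d =?= d,  M =?= branch(op(d,op(d,d)),L,k).
Delete trivial equation d =?= d.
Bind M := branch(op(d,op(d,d)),L,k); no other remaining equation mentions M.
Decompose op/2: d =?= d,  L =?= op(d,op(d,d)).
Delete trivial equation d =?= d.
Bind L := op(d,op(d,d)). Substituting into the earlier binding gives M := branch(op(d,op(d,d)),op(d,op(d,d)),k).
Applying the MGU to either side gives branch(op(op(d,op(d,d)),k),f(d,branch(op(d,op(d,d)),op(d,op(d,d)),k)),op(d,op(d,op(d,d)))).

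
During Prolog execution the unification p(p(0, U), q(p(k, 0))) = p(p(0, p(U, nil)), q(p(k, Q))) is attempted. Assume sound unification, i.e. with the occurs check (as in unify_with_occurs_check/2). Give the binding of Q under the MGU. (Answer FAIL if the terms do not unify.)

FAIL

Decompose p/2: p(0, U) = p(0, p(U, nil)),  q(p(k, 0)) = q(p(k, Q)).
Decompose p/2: 0 = 0,  U = p(U, nil).
Delete trivial equation 0 = 0.
Occurs check fails: U occurs in p(U, nil); the equation U = p(U, nil) has no finite solution.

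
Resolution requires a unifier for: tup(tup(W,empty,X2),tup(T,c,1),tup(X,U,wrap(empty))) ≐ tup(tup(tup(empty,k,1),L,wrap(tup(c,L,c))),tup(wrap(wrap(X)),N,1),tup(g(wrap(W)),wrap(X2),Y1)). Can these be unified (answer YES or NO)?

Decompose tup/3: tup(W,empty,X2) ≐ tup(tup(empty,k,1),L,wrap(tup(c,L,c))),  tup(T,c,1) ≐ tup(wrap(wrap(X)),N,1),  tup(X,U,wrap(empty)) ≐ tup(g(wrap(W)),wrap(X2),Y1).
Decompose tup/3: W ≐ tup(empty,k,1),  empty ≐ L,  X2 ≐ wrap(tup(c,L,c)).
Bind W := tup(empty,k,1); substituting into the one remaining equation that mentions W gives: tup(X,U,wrap(empty)) ≐ tup(g(wrap(tup(empty,k,1))),wrap(X2),Y1).
Bind L := empty; substituting into the one remaining equation that mentions L gives: X2 ≐ wrap(tup(c,empty,c)).
Bind X2 := wrap(tup(c,empty,c)); substituting into the one remaining equation that mentions X2 gives: tup(X,U,wrap(empty)) ≐ tup(g(wrap(tup(empty,k,1))),wrap(wrap(tup(c,empty,c))),Y1).
Decompose tup/3: T ≐ wrap(wrap(X)),  c ≐ N,  1 ≐ 1.
Bind T := wrap(wrap(X)); no other remaining equation mentions T.
Bind N := c; no other remaining equation mentions N.
Delete trivial equation 1 ≐ 1.
Decompose tup/3: X ≐ g(wrap(tup(empty,k,1))),  U ≐ wrap(wrap(tup(c,empty,c))),  wrap(empty) ≐ Y1.
Bind X := g(wrap(tup(empty,k,1))); no other remaining equation mentions X. Substituting into the earlier binding gives T := wrap(wrap(g(wrap(tup(empty,k,1))))).
Bind U := wrap(wrap(tup(c,empty,c))); no other remaining equation mentions U.
Bind Y1 := wrap(empty).
No equations remain and no clash or occurs-check failure arose, so a unifier exists.

YES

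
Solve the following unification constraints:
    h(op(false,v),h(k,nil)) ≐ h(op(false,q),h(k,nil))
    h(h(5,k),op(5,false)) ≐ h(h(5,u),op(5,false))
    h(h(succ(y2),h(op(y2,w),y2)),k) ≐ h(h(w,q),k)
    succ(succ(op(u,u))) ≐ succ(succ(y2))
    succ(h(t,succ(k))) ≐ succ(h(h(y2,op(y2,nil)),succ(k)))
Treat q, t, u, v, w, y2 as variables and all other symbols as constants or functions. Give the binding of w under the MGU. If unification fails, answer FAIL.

Decompose h/2: op(false,v) ≐ op(false,q),  h(k,nil) ≐ h(k,nil).
Decompose op/2: false ≐ false,  v ≐ q.
Delete trivial equation false ≐ false.
Bind v := q; no other remaining equation mentions v.
Delete trivial equation h(k,nil) ≐ h(k,nil).
Decompose h/2: h(5,k) ≐ h(5,u),  op(5,false) ≐ op(5,false).
Decompose h/2: 5 ≐ 5,  k ≐ u.
Delete trivial equation 5 ≐ 5.
Bind u := k; substituting into the one remaining equation that mentions u gives: succ(succ(op(k,k))) ≐ succ(succ(y2)).
Delete trivial equation op(5,false) ≐ op(5,false).
Decompose h/2: h(succ(y2),h(op(y2,w),y2)) ≐ h(w,q),  k ≐ k.
Decompose h/2: succ(y2) ≐ w,  h(op(y2,w),y2) ≐ q.
Bind w := succ(y2); substituting into the one remaining equation that mentions w gives: h(op(y2,succ(y2)),y2) ≐ q.
Bind q := h(op(y2,succ(y2)),y2); no other remaining equation mentions q. Substituting into the earlier binding gives v := h(op(y2,succ(y2)),y2).
Delete trivial equation k ≐ k.
Decompose succ/1: succ(op(k,k)) ≐ succ(y2).
Decompose succ/1: op(k,k) ≐ y2.
Bind y2 := op(k,k); substituting into the remaining equation gives: succ(h(t,succ(k))) ≐ succ(h(h(op(k,k),op(op(k,k),nil)),succ(k))). Substituting into the earlier bindings gives v := h(op(op(k,k),succ(op(k,k))),op(k,k)), w := succ(op(k,k)), q := h(op(op(k,k),succ(op(k,k))),op(k,k)).
Decompose succ/1: h(t,succ(k)) ≐ h(h(op(k,k),op(op(k,k),nil)),succ(k)).
Decompose h/2: t ≐ h(op(k,k),op(op(k,k),nil)),  succ(k) ≐ succ(k).
Bind t := h(op(k,k),op(op(k,k),nil)); no other remaining equation mentions t.
Delete trivial equation succ(k) ≐ succ(k).
MGU = { v := h(op(op(k,k),succ(op(k,k))),op(k,k)), u := k, w := succ(op(k,k)), q := h(op(op(k,k),succ(op(k,k))),op(k,k)), y2 := op(k,k), t := h(op(k,k),op(op(k,k),nil)) }, so w := succ(op(k,k)).

succ(op(k,k))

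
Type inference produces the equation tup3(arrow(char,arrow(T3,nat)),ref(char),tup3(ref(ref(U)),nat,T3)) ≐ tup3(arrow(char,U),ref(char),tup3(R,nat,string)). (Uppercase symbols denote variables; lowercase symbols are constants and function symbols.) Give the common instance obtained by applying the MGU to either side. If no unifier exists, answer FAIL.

Decompose tup3/3: arrow(char,arrow(T3,nat)) ≐ arrow(char,U),  ref(char) ≐ ref(char),  tup3(ref(ref(U)),nat,T3) ≐ tup3(R,nat,string).
Decompose arrow/2: char ≐ char,  arrow(T3,nat) ≐ U.
Delete trivial equation char ≐ char.
Bind U := arrow(T3,nat); substituting into the one remaining equation that mentions U gives: tup3(ref(ref(arrow(T3,nat))),nat,T3) ≐ tup3(R,nat,string).
Delete trivial equation ref(char) ≐ ref(char).
Decompose tup3/3: ref(ref(arrow(T3,nat))) ≐ R,  nat ≐ nat,  T3 ≐ string.
Bind R := ref(ref(arrow(T3,nat))); no other remaining equation mentions R.
Delete trivial equation nat ≐ nat.
Bind T3 := string. Substituting into the earlier bindings gives U := arrow(string,nat), R := ref(ref(arrow(string,nat))).
Applying the MGU to either side gives tup3(arrow(char,arrow(string,nat)),ref(char),tup3(ref(ref(arrow(string,nat))),nat,string)).

tup3(arrow(char,arrow(string,nat)),ref(char),tup3(ref(ref(arrow(string,nat))),nat,string))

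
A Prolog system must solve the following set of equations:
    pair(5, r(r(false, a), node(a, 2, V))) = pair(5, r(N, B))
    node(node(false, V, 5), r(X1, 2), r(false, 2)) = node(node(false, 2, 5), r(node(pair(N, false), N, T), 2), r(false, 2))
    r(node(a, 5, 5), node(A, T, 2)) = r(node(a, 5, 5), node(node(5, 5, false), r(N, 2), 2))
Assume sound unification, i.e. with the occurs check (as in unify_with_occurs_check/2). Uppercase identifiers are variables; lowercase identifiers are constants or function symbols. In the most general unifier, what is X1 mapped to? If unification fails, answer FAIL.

Decompose pair/2: 5 = 5,  r(r(false, a), node(a, 2, V)) = r(N, B).
Delete trivial equation 5 = 5.
Decompose r/2: r(false, a) = N,  node(a, 2, V) = B.
Bind N := r(false, a); substituting into the 2 remaining equations that mention N gives: node(node(false, V, 5), r(X1, 2), r(false, 2)) = node(node(false, 2, 5), r(node(pair(r(false, a), false), r(false, a), T), 2), r(false, 2)),  r(node(a, 5, 5), node(A, T, 2)) = r(node(a, 5, 5), node(node(5, 5, false), r(r(false, a), 2), 2)).
Bind B := node(a, 2, V); no other remaining equation mentions B.
Decompose node/3: node(false, V, 5) = node(false, 2, 5),  r(X1, 2) = r(node(pair(r(false, a), false), r(false, a), T), 2),  r(false, 2) = r(false, 2).
Decompose node/3: false = false,  V = 2,  5 = 5.
Delete trivial equation false = false.
Bind V := 2; no other remaining equation mentions V. Substituting into the earlier binding gives B := node(a, 2, 2).
Delete trivial equation 5 = 5.
Decompose r/2: X1 = node(pair(r(false, a), false), r(false, a), T),  2 = 2.
Bind X1 := node(pair(r(false, a), false), r(false, a), T); no other remaining equation mentions X1.
Delete trivial equation 2 = 2.
Delete trivial equation r(false, 2) = r(false, 2).
Decompose r/2: node(a, 5, 5) = node(a, 5, 5),  node(A, T, 2) = node(node(5, 5, false), r(r(false, a), 2), 2).
Delete trivial equation node(a, 5, 5) = node(a, 5, 5).
Decompose node/3: A = node(5, 5, false),  T = r(r(false, a), 2),  2 = 2.
Bind A := node(5, 5, false); no other remaining equation mentions A.
Bind T := r(r(false, a), 2); no other remaining equation mentions T. Substituting into the earlier binding gives X1 := node(pair(r(false, a), false), r(false, a), r(r(false, a), 2)).
Delete trivial equation 2 = 2.
MGU = { N = r(false, a), B = node(a, 2, 2), V = 2, X1 = node(pair(r(false, a), false), r(false, a), r(r(false, a), 2)), A = node(5, 5, false), T = r(r(false, a), 2) }, so X1 = node(pair(r(false, a), false), r(false, a), r(r(false, a), 2)).

node(pair(r(false, a), false), r(false, a), r(r(false, a), 2))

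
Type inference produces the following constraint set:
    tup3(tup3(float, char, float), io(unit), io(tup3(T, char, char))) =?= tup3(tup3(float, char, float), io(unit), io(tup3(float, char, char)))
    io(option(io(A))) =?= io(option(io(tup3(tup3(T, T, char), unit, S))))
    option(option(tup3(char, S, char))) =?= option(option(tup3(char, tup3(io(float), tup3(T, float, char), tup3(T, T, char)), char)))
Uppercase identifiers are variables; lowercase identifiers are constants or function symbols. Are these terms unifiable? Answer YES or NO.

YES

Decompose tup3/3: tup3(float, char, float) =?= tup3(float, char, float),  io(unit) =?= io(unit),  io(tup3(T, char, char)) =?= io(tup3(float, char, char)).
Delete trivial equation tup3(float, char, float) =?= tup3(float, char, float).
Delete trivial equation io(unit) =?= io(unit).
Decompose io/1: tup3(T, char, char) =?= tup3(float, char, char).
Decompose tup3/3: T =?= float,  char =?= char,  char =?= char.
Bind T := float; substituting into the 2 remaining equations that mention T gives: io(option(io(A))) =?= io(option(io(tup3(tup3(float, float, char), unit, S)))),  option(option(tup3(char, S, char))) =?= option(option(tup3(char, tup3(io(float), tup3(float, float, char), tup3(float, float, char)), char))).
Delete trivial equation char =?= char.
Delete trivial equation char =?= char.
Decompose io/1: option(io(A)) =?= option(io(tup3(tup3(float, float, char), unit, S))).
Decompose option/1: io(A) =?= io(tup3(tup3(float, float, char), unit, S)).
Decompose io/1: A =?= tup3(tup3(float, float, char), unit, S).
Bind A := tup3(tup3(float, float, char), unit, S); no other remaining equation mentions A.
Decompose option/1: option(tup3(char, S, char)) =?= option(tup3(char, tup3(io(float), tup3(float, float, char), tup3(float, float, char)), char)).
Decompose option/1: tup3(char, S, char) =?= tup3(char, tup3(io(float), tup3(float, float, char), tup3(float, float, char)), char).
Decompose tup3/3: char =?= char,  S =?= tup3(io(float), tup3(float, float, char), tup3(float, float, char)),  char =?= char.
Delete trivial equation char =?= char.
Bind S := tup3(io(float), tup3(float, float, char), tup3(float, float, char)); no other remaining equation mentions S. Substituting into the earlier binding gives A := tup3(tup3(float, float, char), unit, tup3(io(float), tup3(float, float, char), tup3(float, float, char))).
Delete trivial equation char =?= char.
No equations remain and no clash or occurs-check failure arose, so a unifier exists.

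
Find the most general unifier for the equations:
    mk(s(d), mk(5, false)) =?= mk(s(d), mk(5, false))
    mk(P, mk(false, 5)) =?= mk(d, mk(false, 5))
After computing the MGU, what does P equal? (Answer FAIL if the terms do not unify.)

Delete trivial equation mk(s(d), mk(5, false)) =?= mk(s(d), mk(5, false)).
Decompose mk/2: P =?= d,  mk(false, 5) =?= mk(false, 5).
Bind P := d; no other remaining equation mentions P.
Delete trivial equation mk(false, 5) =?= mk(false, 5).
MGU = { P -> d }, so P -> d.

d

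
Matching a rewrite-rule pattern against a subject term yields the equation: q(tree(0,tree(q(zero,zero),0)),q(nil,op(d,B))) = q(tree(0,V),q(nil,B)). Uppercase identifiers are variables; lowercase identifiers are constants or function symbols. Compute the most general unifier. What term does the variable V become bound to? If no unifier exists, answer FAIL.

FAIL

Decompose q/2: tree(0,tree(q(zero,zero),0)) = tree(0,V),  q(nil,op(d,B)) = q(nil,B).
Decompose tree/2: 0 = 0,  tree(q(zero,zero),0) = V.
Delete trivial equation 0 = 0.
Bind V := tree(q(zero,zero),0); no other remaining equation mentions V.
Decompose q/2: nil = nil,  op(d,B) = B.
Delete trivial equation nil = nil.
Occurs check fails: B occurs in op(d,B); the equation B = op(d,B) has no finite solution.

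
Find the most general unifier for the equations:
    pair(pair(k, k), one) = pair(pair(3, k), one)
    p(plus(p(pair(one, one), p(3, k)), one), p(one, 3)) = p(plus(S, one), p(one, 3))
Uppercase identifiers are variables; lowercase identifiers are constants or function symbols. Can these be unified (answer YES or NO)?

NO

Decompose pair/2: pair(k, k) = pair(3, k),  one = one.
Decompose pair/2: k = 3,  k = k.
Clash: constants k and 3 differ; no unifier exists.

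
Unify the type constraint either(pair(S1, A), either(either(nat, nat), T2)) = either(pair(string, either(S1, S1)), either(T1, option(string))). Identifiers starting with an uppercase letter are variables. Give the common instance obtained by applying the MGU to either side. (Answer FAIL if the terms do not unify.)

either(pair(string, either(string, string)), either(either(nat, nat), option(string)))

Decompose either/2: pair(S1, A) = pair(string, either(S1, S1)),  either(either(nat, nat), T2) = either(T1, option(string)).
Decompose pair/2: S1 = string,  A = either(S1, S1).
Bind S1 := string; substituting into the one remaining equation that mentions S1 gives: A = either(string, string).
Bind A := either(string, string); no other remaining equation mentions A.
Decompose either/2: either(nat, nat) = T1,  T2 = option(string).
Bind T1 := either(nat, nat); no other remaining equation mentions T1.
Bind T2 := option(string).
Applying the MGU to either side gives either(pair(string, either(string, string)), either(either(nat, nat), option(string))).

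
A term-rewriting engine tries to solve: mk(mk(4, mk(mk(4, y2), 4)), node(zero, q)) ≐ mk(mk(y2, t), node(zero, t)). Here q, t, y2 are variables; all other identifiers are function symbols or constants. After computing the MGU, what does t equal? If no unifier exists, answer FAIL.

mk(mk(4, 4), 4)

Decompose mk/2: mk(4, mk(mk(4, y2), 4)) ≐ mk(y2, t),  node(zero, q) ≐ node(zero, t).
Decompose mk/2: 4 ≐ y2,  mk(mk(4, y2), 4) ≐ t.
Bind y2 := 4; substituting into the one remaining equation that mentions y2 gives: mk(mk(4, 4), 4) ≐ t.
Bind t := mk(mk(4, 4), 4); substituting into the remaining equation gives: node(zero, q) ≐ node(zero, mk(mk(4, 4), 4)).
Decompose node/2: zero ≐ zero,  q ≐ mk(mk(4, 4), 4).
Delete trivial equation zero ≐ zero.
Bind q := mk(mk(4, 4), 4).
MGU = { y2 -> 4, t -> mk(mk(4, 4), 4), q -> mk(mk(4, 4), 4) }, so t -> mk(mk(4, 4), 4).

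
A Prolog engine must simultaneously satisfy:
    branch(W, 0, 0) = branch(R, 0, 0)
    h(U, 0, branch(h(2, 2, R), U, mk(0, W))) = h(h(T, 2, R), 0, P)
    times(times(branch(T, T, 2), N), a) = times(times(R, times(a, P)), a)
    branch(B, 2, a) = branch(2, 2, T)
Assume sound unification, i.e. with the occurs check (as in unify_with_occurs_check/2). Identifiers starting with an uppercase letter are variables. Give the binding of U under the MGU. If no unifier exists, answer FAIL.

Decompose branch/3: W = R,  0 = 0,  0 = 0.
Bind W := R; substituting into the one remaining equation that mentions W gives: h(U, 0, branch(h(2, 2, R), U, mk(0, R))) = h(h(T, 2, R), 0, P).
Delete trivial equation 0 = 0.
Delete trivial equation 0 = 0.
Decompose h/3: U = h(T, 2, R),  0 = 0,  branch(h(2, 2, R), U, mk(0, R)) = P.
Bind U := h(T, 2, R); substituting into the one remaining equation that mentions U gives: branch(h(2, 2, R), h(T, 2, R), mk(0, R)) = P.
Delete trivial equation 0 = 0.
Bind P := branch(h(2, 2, R), h(T, 2, R), mk(0, R)); substituting into the one remaining equation that mentions P gives: times(times(branch(T, T, 2), N), a) = times(times(R, times(a, branch(h(2, 2, R), h(T, 2, R), mk(0, R)))), a).
Decompose times/2: times(branch(T, T, 2), N) = times(R, times(a, branch(h(2, 2, R), h(T, 2, R), mk(0, R)))),  a = a.
Decompose times/2: branch(T, T, 2) = R,  N = times(a, branch(h(2, 2, R), h(T, 2, R), mk(0, R))).
Bind R := branch(T, T, 2); substituting into the one remaining equation that mentions R gives: N = times(a, branch(h(2, 2, branch(T, T, 2)), h(T, 2, branch(T, T, 2)), mk(0, branch(T, T, 2)))). Substituting into the earlier bindings gives W := branch(T, T, 2), U := h(T, 2, branch(T, T, 2)), P := branch(h(2, 2, branch(T, T, 2)), h(T, 2, branch(T, T, 2)), mk(0, branch(T, T, 2))).
Bind N := times(a, branch(h(2, 2, branch(T, T, 2)), h(T, 2, branch(T, T, 2)), mk(0, branch(T, T, 2)))); no other remaining equation mentions N.
Delete trivial equation a = a.
Decompose branch/3: B = 2,  2 = 2,  a = T.
Bind B := 2; no other remaining equation mentions B.
Delete trivial equation 2 = 2.
Bind T := a. Substituting into the earlier bindings gives W := branch(a, a, 2), U := h(a, 2, branch(a, a, 2)), P := branch(h(2, 2, branch(a, a, 2)), h(a, 2, branch(a, a, 2)), mk(0, branch(a, a, 2))), R := branch(a, a, 2), N := times(a, branch(h(2, 2, branch(a, a, 2)), h(a, 2, branch(a, a, 2)), mk(0, branch(a, a, 2)))).
MGU = { W ↦ branch(a, a, 2), U ↦ h(a, 2, branch(a, a, 2)), P ↦ branch(h(2, 2, branch(a, a, 2)), h(a, 2, branch(a, a, 2)), mk(0, branch(a, a, 2))), R ↦ branch(a, a, 2), N ↦ times(a, branch(h(2, 2, branch(a, a, 2)), h(a, 2, branch(a, a, 2)), mk(0, branch(a, a, 2)))), B ↦ 2, T ↦ a }, so U ↦ h(a, 2, branch(a, a, 2)).

h(a, 2, branch(a, a, 2))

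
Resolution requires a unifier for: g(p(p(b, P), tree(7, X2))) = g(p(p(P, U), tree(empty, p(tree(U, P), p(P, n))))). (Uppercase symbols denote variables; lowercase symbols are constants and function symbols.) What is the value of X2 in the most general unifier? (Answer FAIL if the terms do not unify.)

Decompose g/1: p(p(b, P), tree(7, X2)) = p(p(P, U), tree(empty, p(tree(U, P), p(P, n)))).
Decompose p/2: p(b, P) = p(P, U),  tree(7, X2) = tree(empty, p(tree(U, P), p(P, n))).
Decompose p/2: b = P,  P = U.
Bind P := b; substituting into the remaining equations gives: b = U,  tree(7, X2) = tree(empty, p(tree(U, b), p(b, n))).
Bind U := b; substituting into the remaining equation gives: tree(7, X2) = tree(empty, p(tree(b, b), p(b, n))).
Decompose tree/2: 7 = empty,  X2 = p(tree(b, b), p(b, n)).
Clash: constants 7 and empty differ; no unifier exists.

FAIL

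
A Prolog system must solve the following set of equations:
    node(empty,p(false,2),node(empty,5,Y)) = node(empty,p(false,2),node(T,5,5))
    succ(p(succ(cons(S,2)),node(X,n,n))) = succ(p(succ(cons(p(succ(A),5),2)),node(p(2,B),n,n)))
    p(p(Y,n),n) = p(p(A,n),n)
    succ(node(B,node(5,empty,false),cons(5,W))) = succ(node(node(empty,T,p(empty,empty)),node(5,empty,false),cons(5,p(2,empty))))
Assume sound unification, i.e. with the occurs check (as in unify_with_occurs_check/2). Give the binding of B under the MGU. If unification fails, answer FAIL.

node(empty,empty,p(empty,empty))

Decompose node/3: empty = empty,  p(false,2) = p(false,2),  node(empty,5,Y) = node(T,5,5).
Delete trivial equation empty = empty.
Delete trivial equation p(false,2) = p(false,2).
Decompose node/3: empty = T,  5 = 5,  Y = 5.
Bind T := empty; substituting into the one remaining equation that mentions T gives: succ(node(B,node(5,empty,false),cons(5,W))) = succ(node(node(empty,empty,p(empty,empty)),node(5,empty,false),cons(5,p(2,empty)))).
Delete trivial equation 5 = 5.
Bind Y := 5; substituting into the one remaining equation that mentions Y gives: p(p(5,n),n) = p(p(A,n),n).
Decompose succ/1: p(succ(cons(S,2)),node(X,n,n)) = p(succ(cons(p(succ(A),5),2)),node(p(2,B),n,n)).
Decompose p/2: succ(cons(S,2)) = succ(cons(p(succ(A),5),2)),  node(X,n,n) = node(p(2,B),n,n).
Decompose succ/1: cons(S,2) = cons(p(succ(A),5),2).
Decompose cons/2: S = p(succ(A),5),  2 = 2.
Bind S := p(succ(A),5); no other remaining equation mentions S.
Delete trivial equation 2 = 2.
Decompose node/3: X = p(2,B),  n = n,  n = n.
Bind X := p(2,B); no other remaining equation mentions X.
Delete trivial equation n = n.
Delete trivial equation n = n.
Decompose p/2: p(5,n) = p(A,n),  n = n.
Decompose p/2: 5 = A,  n = n.
Bind A := 5; no other remaining equation mentions A. Substituting into the earlier binding gives S := p(succ(5),5).
Delete trivial equation n = n.
Delete trivial equation n = n.
Decompose succ/1: node(B,node(5,empty,false),cons(5,W)) = node(node(empty,empty,p(empty,empty)),node(5,empty,false),cons(5,p(2,empty))).
Decompose node/3: B = node(empty,empty,p(empty,empty)),  node(5,empty,false) = node(5,empty,false),  cons(5,W) = cons(5,p(2,empty)).
Bind B := node(empty,empty,p(empty,empty)); no other remaining equation mentions B. Substituting into the earlier binding gives X := p(2,node(empty,empty,p(empty,empty))).
Delete trivial equation node(5,empty,false) = node(5,empty,false).
Decompose cons/2: 5 = 5,  W = p(2,empty).
Delete trivial equation 5 = 5.
Bind W := p(2,empty).
MGU = { T = empty, Y = 5, S = p(succ(5),5), X = p(2,node(empty,empty,p(empty,empty))), A = 5, B = node(empty,empty,p(empty,empty)), W = p(2,empty) }, so B = node(empty,empty,p(empty,empty)).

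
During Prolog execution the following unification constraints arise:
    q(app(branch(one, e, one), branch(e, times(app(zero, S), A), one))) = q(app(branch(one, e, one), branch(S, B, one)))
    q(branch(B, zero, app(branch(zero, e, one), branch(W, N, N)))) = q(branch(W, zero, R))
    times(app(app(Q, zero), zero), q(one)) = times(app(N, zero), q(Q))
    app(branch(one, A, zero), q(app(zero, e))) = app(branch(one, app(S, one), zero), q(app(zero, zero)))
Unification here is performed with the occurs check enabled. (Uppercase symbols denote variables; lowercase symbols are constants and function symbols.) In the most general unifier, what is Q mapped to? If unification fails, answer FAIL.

FAIL

Decompose q/1: app(branch(one, e, one), branch(e, times(app(zero, S), A), one)) = app(branch(one, e, one), branch(S, B, one)).
Decompose app/2: branch(one, e, one) = branch(one, e, one),  branch(e, times(app(zero, S), A), one) = branch(S, B, one).
Delete trivial equation branch(one, e, one) = branch(one, e, one).
Decompose branch/3: e = S,  times(app(zero, S), A) = B,  one = one.
Bind S := e; substituting into the 2 remaining equations that mention S gives: times(app(zero, e), A) = B,  app(branch(one, A, zero), q(app(zero, e))) = app(branch(one, app(e, one), zero), q(app(zero, zero))).
Bind B := times(app(zero, e), A); substituting into the one remaining equation that mentions B gives: q(branch(times(app(zero, e), A), zero, app(branch(zero, e, one), branch(W, N, N)))) = q(branch(W, zero, R)).
Delete trivial equation one = one.
Decompose q/1: branch(times(app(zero, e), A), zero, app(branch(zero, e, one), branch(W, N, N))) = branch(W, zero, R).
Decompose branch/3: times(app(zero, e), A) = W,  zero = zero,  app(branch(zero, e, one), branch(W, N, N)) = R.
Bind W := times(app(zero, e), A); substituting into the one remaining equation that mentions W gives: app(branch(zero, e, one), branch(times(app(zero, e), A), N, N)) = R.
Delete trivial equation zero = zero.
Bind R := app(branch(zero, e, one), branch(times(app(zero, e), A), N, N)); no other remaining equation mentions R.
Decompose times/2: app(app(Q, zero), zero) = app(N, zero),  q(one) = q(Q).
Decompose app/2: app(Q, zero) = N,  zero = zero.
Bind N := app(Q, zero); no other remaining equation mentions N. Substituting into the earlier binding gives R := app(branch(zero, e, one), branch(times(app(zero, e), A), app(Q, zero), app(Q, zero))).
Delete trivial equation zero = zero.
Decompose q/1: one = Q.
Bind Q := one; no other remaining equation mentions Q. Substituting into the earlier bindings gives R := app(branch(zero, e, one), branch(times(app(zero, e), A), app(one, zero), app(one, zero))), N := app(one, zero).
Decompose app/2: branch(one, A, zero) = branch(one, app(e, one), zero),  q(app(zero, e)) = q(app(zero, zero)).
Decompose branch/3: one = one,  A = app(e, one),  zero = zero.
Delete trivial equation one = one.
Bind A := app(e, one); no other remaining equation mentions A. Substituting into the earlier bindings gives B := times(app(zero, e), app(e, one)), W := times(app(zero, e), app(e, one)), R := app(branch(zero, e, one), branch(times(app(zero, e), app(e, one)), app(one, zero), app(one, zero))).
Delete trivial equation zero = zero.
Decompose q/1: app(zero, e) = app(zero, zero).
Decompose app/2: zero = zero,  e = zero.
Delete trivial equation zero = zero.
Clash: constants e and zero differ; no unifier exists.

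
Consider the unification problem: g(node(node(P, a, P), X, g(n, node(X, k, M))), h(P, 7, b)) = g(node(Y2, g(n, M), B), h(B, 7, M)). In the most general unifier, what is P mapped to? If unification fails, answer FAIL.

g(n, node(g(n, b), k, b))

Decompose g/2: node(node(P, a, P), X, g(n, node(X, k, M))) = node(Y2, g(n, M), B),  h(P, 7, b) = h(B, 7, M).
Decompose node/3: node(P, a, P) = Y2,  X = g(n, M),  g(n, node(X, k, M)) = B.
Bind Y2 := node(P, a, P); no other remaining equation mentions Y2.
Bind X := g(n, M); substituting into the one remaining equation that mentions X gives: g(n, node(g(n, M), k, M)) = B.
Bind B := g(n, node(g(n, M), k, M)); substituting into the remaining equation gives: h(P, 7, b) = h(g(n, node(g(n, M), k, M)), 7, M).
Decompose h/3: P = g(n, node(g(n, M), k, M)),  7 = 7,  b = M.
Bind P := g(n, node(g(n, M), k, M)); no other remaining equation mentions P. Substituting into the earlier binding gives Y2 := node(g(n, node(g(n, M), k, M)), a, g(n, node(g(n, M), k, M))).
Delete trivial equation 7 = 7.
Bind M := b. Substituting into the earlier bindings gives Y2 := node(g(n, node(g(n, b), k, b)), a, g(n, node(g(n, b), k, b))), X := g(n, b), B := g(n, node(g(n, b), k, b)), P := g(n, node(g(n, b), k, b)).
MGU = { Y2 -> node(g(n, node(g(n, b), k, b)), a, g(n, node(g(n, b), k, b))), X -> g(n, b), B -> g(n, node(g(n, b), k, b)), P -> g(n, node(g(n, b), k, b)), M -> b }, so P -> g(n, node(g(n, b), k, b)).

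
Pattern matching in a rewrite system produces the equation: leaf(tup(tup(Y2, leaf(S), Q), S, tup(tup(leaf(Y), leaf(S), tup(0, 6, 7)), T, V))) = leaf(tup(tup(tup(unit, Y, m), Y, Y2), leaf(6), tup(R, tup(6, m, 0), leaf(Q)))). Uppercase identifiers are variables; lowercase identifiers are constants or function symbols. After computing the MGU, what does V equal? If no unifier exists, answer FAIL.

leaf(tup(unit, leaf(leaf(6)), m))

Decompose leaf/1: tup(tup(Y2, leaf(S), Q), S, tup(tup(leaf(Y), leaf(S), tup(0, 6, 7)), T, V)) = tup(tup(tup(unit, Y, m), Y, Y2), leaf(6), tup(R, tup(6, m, 0), leaf(Q))).
Decompose tup/3: tup(Y2, leaf(S), Q) = tup(tup(unit, Y, m), Y, Y2),  S = leaf(6),  tup(tup(leaf(Y), leaf(S), tup(0, 6, 7)), T, V) = tup(R, tup(6, m, 0), leaf(Q)).
Decompose tup/3: Y2 = tup(unit, Y, m),  leaf(S) = Y,  Q = Y2.
Bind Y2 := tup(unit, Y, m); substituting into the one remaining equation that mentions Y2 gives: Q = tup(unit, Y, m).
Bind Y := leaf(S); substituting into the 2 remaining equations that mention Y gives: Q = tup(unit, leaf(S), m),  tup(tup(leaf(leaf(S)), leaf(S), tup(0, 6, 7)), T, V) = tup(R, tup(6, m, 0), leaf(Q)). Substituting into the earlier binding gives Y2 := tup(unit, leaf(S), m).
Bind Q := tup(unit, leaf(S), m); substituting into the one remaining equation that mentions Q gives: tup(tup(leaf(leaf(S)), leaf(S), tup(0, 6, 7)), T, V) = tup(R, tup(6, m, 0), leaf(tup(unit, leaf(S), m))).
Bind S := leaf(6); substituting into the remaining equation gives: tup(tup(leaf(leaf(leaf(6))), leaf(leaf(6)), tup(0, 6, 7)), T, V) = tup(R, tup(6, m, 0), leaf(tup(unit, leaf(leaf(6)), m))). Substituting into the earlier bindings gives Y2 := tup(unit, leaf(leaf(6)), m), Y := leaf(leaf(6)), Q := tup(unit, leaf(leaf(6)), m).
Decompose tup/3: tup(leaf(leaf(leaf(6))), leaf(leaf(6)), tup(0, 6, 7)) = R,  T = tup(6, m, 0),  V = leaf(tup(unit, leaf(leaf(6)), m)).
Bind R := tup(leaf(leaf(leaf(6))), leaf(leaf(6)), tup(0, 6, 7)); no other remaining equation mentions R.
Bind T := tup(6, m, 0); no other remaining equation mentions T.
Bind V := leaf(tup(unit, leaf(leaf(6)), m)).
MGU = { Y2 -> tup(unit, leaf(leaf(6)), m), Y -> leaf(leaf(6)), Q -> tup(unit, leaf(leaf(6)), m), S -> leaf(6), R -> tup(leaf(leaf(leaf(6))), leaf(leaf(6)), tup(0, 6, 7)), T -> tup(6, m, 0), V -> leaf(tup(unit, leaf(leaf(6)), m)) }, so V -> leaf(tup(unit, leaf(leaf(6)), m)).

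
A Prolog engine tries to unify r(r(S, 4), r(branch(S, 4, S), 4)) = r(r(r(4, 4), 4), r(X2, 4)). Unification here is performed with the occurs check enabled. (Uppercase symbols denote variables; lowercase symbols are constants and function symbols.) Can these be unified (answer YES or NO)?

Decompose r/2: r(S, 4) = r(r(4, 4), 4),  r(branch(S, 4, S), 4) = r(X2, 4).
Decompose r/2: S = r(4, 4),  4 = 4.
Bind S := r(4, 4); substituting into the one remaining equation that mentions S gives: r(branch(r(4, 4), 4, r(4, 4)), 4) = r(X2, 4).
Delete trivial equation 4 = 4.
Decompose r/2: branch(r(4, 4), 4, r(4, 4)) = X2,  4 = 4.
Bind X2 := branch(r(4, 4), 4, r(4, 4)); no other remaining equation mentions X2.
Delete trivial equation 4 = 4.
No equations remain and no clash or occurs-check failure arose, so a unifier exists.

YES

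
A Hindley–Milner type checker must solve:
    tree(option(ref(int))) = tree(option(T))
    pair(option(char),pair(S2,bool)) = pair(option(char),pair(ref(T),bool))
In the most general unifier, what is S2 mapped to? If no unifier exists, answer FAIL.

ref(ref(int))

Decompose tree/1: option(ref(int)) = option(T).
Decompose option/1: ref(int) = T.
Bind T := ref(int); substituting into the remaining equation gives: pair(option(char),pair(S2,bool)) = pair(option(char),pair(ref(ref(int)),bool)).
Decompose pair/2: option(char) = option(char),  pair(S2,bool) = pair(ref(ref(int)),bool).
Delete trivial equation option(char) = option(char).
Decompose pair/2: S2 = ref(ref(int)),  bool = bool.
Bind S2 := ref(ref(int)); no other remaining equation mentions S2.
Delete trivial equation bool = bool.
MGU = { T ↦ ref(int), S2 ↦ ref(ref(int)) }, so S2 ↦ ref(ref(int)).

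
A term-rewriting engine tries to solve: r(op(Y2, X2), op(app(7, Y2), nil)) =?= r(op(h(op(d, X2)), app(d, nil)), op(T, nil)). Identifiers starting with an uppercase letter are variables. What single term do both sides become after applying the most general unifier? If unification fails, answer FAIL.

Decompose r/2: op(Y2, X2) =?= op(h(op(d, X2)), app(d, nil)),  op(app(7, Y2), nil) =?= op(T, nil).
Decompose op/2: Y2 =?= h(op(d, X2)),  X2 =?= app(d, nil).
Bind Y2 := h(op(d, X2)); substituting into the one remaining equation that mentions Y2 gives: op(app(7, h(op(d, X2))), nil) =?= op(T, nil).
Bind X2 := app(d, nil); substituting into the remaining equation gives: op(app(7, h(op(d, app(d, nil)))), nil) =?= op(T, nil). Substituting into the earlier binding gives Y2 := h(op(d, app(d, nil))).
Decompose op/2: app(7, h(op(d, app(d, nil)))) =?= T,  nil =?= nil.
Bind T := app(7, h(op(d, app(d, nil)))); no other remaining equation mentions T.
Delete trivial equation nil =?= nil.
Applying the MGU to either side gives r(op(h(op(d, app(d, nil))), app(d, nil)), op(app(7, h(op(d, app(d, nil)))), nil)).

r(op(h(op(d, app(d, nil))), app(d, nil)), op(app(7, h(op(d, app(d, nil)))), nil))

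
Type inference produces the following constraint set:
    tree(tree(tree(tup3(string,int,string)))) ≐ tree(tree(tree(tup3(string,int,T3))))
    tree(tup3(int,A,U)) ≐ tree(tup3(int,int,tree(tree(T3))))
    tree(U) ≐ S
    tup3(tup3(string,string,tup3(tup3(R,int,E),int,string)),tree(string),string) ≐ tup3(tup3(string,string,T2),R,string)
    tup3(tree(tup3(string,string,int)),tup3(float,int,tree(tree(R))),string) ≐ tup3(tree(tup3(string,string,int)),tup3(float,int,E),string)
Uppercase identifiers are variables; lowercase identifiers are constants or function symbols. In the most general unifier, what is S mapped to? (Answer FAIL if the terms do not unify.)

tree(tree(tree(string)))

Decompose tree/1: tree(tree(tup3(string,int,string))) ≐ tree(tree(tup3(string,int,T3))).
Decompose tree/1: tree(tup3(string,int,string)) ≐ tree(tup3(string,int,T3)).
Decompose tree/1: tup3(string,int,string) ≐ tup3(string,int,T3).
Decompose tup3/3: string ≐ string,  int ≐ int,  string ≐ T3.
Delete trivial equation string ≐ string.
Delete trivial equation int ≐ int.
Bind T3 := string; substituting into the one remaining equation that mentions T3 gives: tree(tup3(int,A,U)) ≐ tree(tup3(int,int,tree(tree(string)))).
Decompose tree/1: tup3(int,A,U) ≐ tup3(int,int,tree(tree(string))).
Decompose tup3/3: int ≐ int,  A ≐ int,  U ≐ tree(tree(string)).
Delete trivial equation int ≐ int.
Bind A := int; no other remaining equation mentions A.
Bind U := tree(tree(string)); substituting into the one remaining equation that mentions U gives: tree(tree(tree(string))) ≐ S.
Bind S := tree(tree(tree(string))); no other remaining equation mentions S.
Decompose tup3/3: tup3(string,string,tup3(tup3(R,int,E),int,string)) ≐ tup3(string,string,T2),  tree(string) ≐ R,  string ≐ string.
Decompose tup3/3: string ≐ string,  string ≐ string,  tup3(tup3(R,int,E),int,string) ≐ T2.
Delete trivial equation string ≐ string.
Delete trivial equation string ≐ string.
Bind T2 := tup3(tup3(R,int,E),int,string); no other remaining equation mentions T2.
Bind R := tree(string); substituting into the one remaining equation that mentions R gives: tup3(tree(tup3(string,string,int)),tup3(float,int,tree(tree(tree(string)))),string) ≐ tup3(tree(tup3(string,string,int)),tup3(float,int,E),string). Substituting into the earlier binding gives T2 := tup3(tup3(tree(string),int,E),int,string).
Delete trivial equation string ≐ string.
Decompose tup3/3: tree(tup3(string,string,int)) ≐ tree(tup3(string,string,int)),  tup3(float,int,tree(tree(tree(string)))) ≐ tup3(float,int,E),  string ≐ string.
Delete trivial equation tree(tup3(string,string,int)) ≐ tree(tup3(string,string,int)).
Decompose tup3/3: float ≐ float,  int ≐ int,  tree(tree(tree(string))) ≐ E.
Delete trivial equation float ≐ float.
Delete trivial equation int ≐ int.
Bind E := tree(tree(tree(string))); no other remaining equation mentions E. Substituting into the earlier binding gives T2 := tup3(tup3(tree(string),int,tree(tree(tree(string)))),int,string).
Delete trivial equation string ≐ string.
MGU = { T3 ↦ string, A ↦ int, U ↦ tree(tree(string)), S ↦ tree(tree(tree(string))), T2 ↦ tup3(tup3(tree(string),int,tree(tree(tree(string)))),int,string), R ↦ tree(string), E ↦ tree(tree(tree(string))) }, so S ↦ tree(tree(tree(string))).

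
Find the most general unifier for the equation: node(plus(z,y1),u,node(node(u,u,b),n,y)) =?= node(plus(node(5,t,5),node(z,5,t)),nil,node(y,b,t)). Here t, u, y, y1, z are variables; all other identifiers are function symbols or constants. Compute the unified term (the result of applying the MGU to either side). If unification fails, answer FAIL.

Decompose node/3: plus(z,y1) =?= plus(node(5,t,5),node(z,5,t)),  u =?= nil,  node(node(u,u,b),n,y) =?= node(y,b,t).
Decompose plus/2: z =?= node(5,t,5),  y1 =?= node(z,5,t).
Bind z := node(5,t,5); substituting into the one remaining equation that mentions z gives: y1 =?= node(node(5,t,5),5,t).
Bind y1 := node(node(5,t,5),5,t); no other remaining equation mentions y1.
Bind u := nil; substituting into the remaining equation gives: node(node(nil,nil,b),n,y) =?= node(y,b,t).
Decompose node/3: node(nil,nil,b) =?= y,  n =?= b,  y =?= t.
Bind y := node(nil,nil,b); substituting into the one remaining equation that mentions y gives: node(nil,nil,b) =?= t.
Clash: constants n and b differ; no unifier exists.

FAIL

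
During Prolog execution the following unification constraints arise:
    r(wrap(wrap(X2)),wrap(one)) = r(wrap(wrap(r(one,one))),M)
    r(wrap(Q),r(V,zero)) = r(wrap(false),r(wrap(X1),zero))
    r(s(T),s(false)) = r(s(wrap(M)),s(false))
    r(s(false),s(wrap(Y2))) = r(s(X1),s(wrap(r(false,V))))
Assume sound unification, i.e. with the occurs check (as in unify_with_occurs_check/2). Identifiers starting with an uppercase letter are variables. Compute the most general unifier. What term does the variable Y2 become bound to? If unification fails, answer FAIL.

r(false,wrap(false))

Decompose r/2: wrap(wrap(X2)) = wrap(wrap(r(one,one))),  wrap(one) = M.
Decompose wrap/1: wrap(X2) = wrap(r(one,one)).
Decompose wrap/1: X2 = r(one,one).
Bind X2 := r(one,one); no other remaining equation mentions X2.
Bind M := wrap(one); substituting into the one remaining equation that mentions M gives: r(s(T),s(false)) = r(s(wrap(wrap(one))),s(false)).
Decompose r/2: wrap(Q) = wrap(false),  r(V,zero) = r(wrap(X1),zero).
Decompose wrap/1: Q = false.
Bind Q := false; no other remaining equation mentions Q.
Decompose r/2: V = wrap(X1),  zero = zero.
Bind V := wrap(X1); substituting into the one remaining equation that mentions V gives: r(s(false),s(wrap(Y2))) = r(s(X1),s(wrap(r(false,wrap(X1))))).
Delete trivial equation zero = zero.
Decompose r/2: s(T) = s(wrap(wrap(one))),  s(false) = s(false).
Decompose s/1: T = wrap(wrap(one)).
Bind T := wrap(wrap(one)); no other remaining equation mentions T.
Delete trivial equation s(false) = s(false).
Decompose r/2: s(false) = s(X1),  s(wrap(Y2)) = s(wrap(r(false,wrap(X1)))).
Decompose s/1: false = X1.
Bind X1 := false; substituting into the remaining equation gives: s(wrap(Y2)) = s(wrap(r(false,wrap(false)))). Substituting into the earlier binding gives V := wrap(false).
Decompose s/1: wrap(Y2) = wrap(r(false,wrap(false))).
Decompose wrap/1: Y2 = r(false,wrap(false)).
Bind Y2 := r(false,wrap(false)).
MGU = { X2 -> r(one,one), M -> wrap(one), Q -> false, V -> wrap(false), T -> wrap(wrap(one)), X1 -> false, Y2 -> r(false,wrap(false)) }, so Y2 -> r(false,wrap(false)).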